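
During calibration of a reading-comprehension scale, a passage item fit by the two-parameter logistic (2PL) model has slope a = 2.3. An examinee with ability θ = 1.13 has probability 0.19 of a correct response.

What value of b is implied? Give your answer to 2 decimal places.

1.76

P(θ) = 1 / (1 + exp(−a(θ − b)))
logit(0.19) = ln(0.19/0.81) = -1.4500
b = θ − logit/(a) = 1.13 − (-1.4500)/2.3000 = 1.7604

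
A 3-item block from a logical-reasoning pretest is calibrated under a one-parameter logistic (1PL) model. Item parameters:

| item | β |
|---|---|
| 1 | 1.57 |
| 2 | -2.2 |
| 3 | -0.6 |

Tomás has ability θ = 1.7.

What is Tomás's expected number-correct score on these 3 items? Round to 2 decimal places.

2.42

P(θ) = 1 / (1 + exp(−(θ − β)))
P_1 = 1/(1+e^{-0.1300}) = 0.5325
P_2 = 1/(1+e^{-3.9000}) = 0.9802
P_3 = 1/(1+e^{-2.3000}) = 0.9089
E[score] = 0.5325 + 0.9802 + 0.9089 = 2.4215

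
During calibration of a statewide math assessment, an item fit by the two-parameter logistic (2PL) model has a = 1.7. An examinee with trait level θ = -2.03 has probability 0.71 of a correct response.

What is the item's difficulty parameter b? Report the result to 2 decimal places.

P(θ) = 1 / (1 + exp(−a(θ − b)))
logit(0.71) = ln(0.71/0.29) = 0.8954
b = θ − logit/(a) = -2.03 − 0.8954/1.7000 = -2.5567

-2.56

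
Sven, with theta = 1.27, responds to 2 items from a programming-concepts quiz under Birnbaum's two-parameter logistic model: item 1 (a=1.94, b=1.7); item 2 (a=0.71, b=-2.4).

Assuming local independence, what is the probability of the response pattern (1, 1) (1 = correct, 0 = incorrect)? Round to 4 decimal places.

0.2819

P(theta) = 1 / (1 + exp(−a(theta − b)))
P_1 = 1/(1+e^{0.8342}) = 0.3028
P_2 = 1/(1+e^{-2.6057}) = 0.9312
L = P_1 × P_2 = 0.3028 × 0.9312 = 0.28194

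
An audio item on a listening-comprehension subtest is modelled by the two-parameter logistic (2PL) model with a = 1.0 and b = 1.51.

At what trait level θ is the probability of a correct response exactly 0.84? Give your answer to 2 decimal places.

3.17

P(θ) = 1 / (1 + exp(−a(θ − b)))
logit = ln(0.8400/0.1600) = 1.6582
θ = b + logit/(a) = 1.51 + 1.6582/1.0000 = 3.1682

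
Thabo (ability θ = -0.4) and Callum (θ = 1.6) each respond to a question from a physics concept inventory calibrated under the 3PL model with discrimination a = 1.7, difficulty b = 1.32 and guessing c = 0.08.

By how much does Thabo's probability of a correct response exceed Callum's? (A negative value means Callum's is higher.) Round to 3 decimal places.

-0.521

P(θ) = c + (1 − c) · 1 / (1 + exp(−a(θ − b)))
P(Thabo) = 0.1269  [exponent -2.9240]
P(Callum) = 0.6475  [exponent 0.4760]
Difference = 0.1269 − 0.6475 = -0.5206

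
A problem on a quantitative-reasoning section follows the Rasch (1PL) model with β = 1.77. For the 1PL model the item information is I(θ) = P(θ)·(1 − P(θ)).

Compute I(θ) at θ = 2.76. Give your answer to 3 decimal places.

P = 1/(1+e^{-0.9900}) = 0.7291
P(1−P) = 0.7291 × 0.2709 = 0.1975
I = P(1−P) = 0.19752

0.198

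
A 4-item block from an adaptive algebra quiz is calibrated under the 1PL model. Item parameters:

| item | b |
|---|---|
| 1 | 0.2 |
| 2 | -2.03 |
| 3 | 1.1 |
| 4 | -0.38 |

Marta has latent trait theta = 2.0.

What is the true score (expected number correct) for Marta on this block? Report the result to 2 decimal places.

3.47

P(theta) = 1 / (1 + exp(−(theta − b)))
P_1 = 1/(1+e^{-1.8000}) = 0.8581
P_2 = 1/(1+e^{-4.0300}) = 0.9825
P_3 = 1/(1+e^{-0.9000}) = 0.7109
P_4 = 1/(1+e^{-2.3800}) = 0.9153
E[score] = 0.8581 + 0.9825 + 0.7109 + 0.9153 = 3.4669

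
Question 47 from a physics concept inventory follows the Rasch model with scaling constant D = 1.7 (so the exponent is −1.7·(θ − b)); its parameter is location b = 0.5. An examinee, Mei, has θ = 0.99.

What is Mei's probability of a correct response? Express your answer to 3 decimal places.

P(θ) = 1 / (1 + exp(−D·(θ − b)))
Exponent: 1.7 × (0.99 − 0.5) = 0.8330
1/(1 + e^{-0.8330}) = 0.6970
P = 0.6970

0.697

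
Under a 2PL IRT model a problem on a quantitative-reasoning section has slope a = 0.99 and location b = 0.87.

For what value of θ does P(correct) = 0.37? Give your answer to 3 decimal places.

0.332

P(θ) = 1 / (1 + exp(−a(θ − b)))
logit = ln(0.3700/0.6300) = -0.5322
θ = b + logit/(a) = 0.87 + (-0.5322)/0.9900 = 0.3324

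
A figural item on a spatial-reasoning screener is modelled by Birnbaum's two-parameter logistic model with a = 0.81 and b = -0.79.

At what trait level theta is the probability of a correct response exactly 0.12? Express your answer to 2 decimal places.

P(theta) = 1 / (1 + exp(−a(theta − b)))
logit = ln(0.1200/0.8800) = -1.9924
theta = b + logit/(a) = -0.79 + (-1.9924)/0.8100 = -3.2498

-3.25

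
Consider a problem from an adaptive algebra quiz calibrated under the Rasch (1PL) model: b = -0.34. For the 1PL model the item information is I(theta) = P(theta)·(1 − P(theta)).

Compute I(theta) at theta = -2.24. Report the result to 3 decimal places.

P = 1/(1+e^{1.9000}) = 0.1301
P(1−P) = 0.1301 × 0.8699 = 0.1132
I = P(1−P) = 0.11318

0.113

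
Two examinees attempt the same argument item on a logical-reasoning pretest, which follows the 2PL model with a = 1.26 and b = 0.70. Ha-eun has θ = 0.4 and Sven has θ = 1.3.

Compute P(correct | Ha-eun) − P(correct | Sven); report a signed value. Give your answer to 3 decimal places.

P(θ) = 1 / (1 + exp(−a(θ − b)))
P(Ha-eun) = 0.4066  [exponent -0.3780]
P(Sven) = 0.6805  [exponent 0.7560]
Difference = 0.4066 − 0.6805 = -0.2739

-0.274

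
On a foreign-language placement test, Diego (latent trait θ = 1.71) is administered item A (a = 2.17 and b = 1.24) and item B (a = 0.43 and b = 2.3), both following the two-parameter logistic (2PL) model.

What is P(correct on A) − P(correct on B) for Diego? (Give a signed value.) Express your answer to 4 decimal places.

0.2980

P(θ) = 1 / (1 + exp(−a(θ − b)))
P_A = 0.7350
P_B = 0.4369
P_A − P_B = 0.2980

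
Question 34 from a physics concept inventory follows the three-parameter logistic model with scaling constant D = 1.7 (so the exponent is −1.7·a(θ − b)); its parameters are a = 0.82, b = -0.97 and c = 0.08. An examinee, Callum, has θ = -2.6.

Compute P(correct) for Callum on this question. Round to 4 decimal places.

P(θ) = c + (1 − c) · 1 / (1 + exp(−D·a(θ − b)))
Exponent: 1.7 × 0.82 × (-2.6 − (-0.97)) = -2.2722
1/(1 + e^{2.2722}) = 0.0934
P = 0.08 + 0.92 × 0.0934 = 0.1660

0.1660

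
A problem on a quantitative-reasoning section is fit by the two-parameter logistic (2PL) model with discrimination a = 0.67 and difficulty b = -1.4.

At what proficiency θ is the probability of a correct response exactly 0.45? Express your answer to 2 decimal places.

P(θ) = 1 / (1 + exp(−a(θ − b)))
logit = ln(0.4500/0.5500) = -0.2007
θ = b + logit/(a) = -1.4 + (-0.2007)/0.6700 = -1.6995

-1.70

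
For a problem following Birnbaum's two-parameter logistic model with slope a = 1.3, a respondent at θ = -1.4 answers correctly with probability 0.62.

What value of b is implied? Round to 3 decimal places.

P(θ) = 1 / (1 + exp(−a(θ − b)))
logit(0.62) = ln(0.62/0.38) = 0.4895
b = θ − logit/(a) = -1.4 − 0.4895/1.3000 = -1.7766

-1.777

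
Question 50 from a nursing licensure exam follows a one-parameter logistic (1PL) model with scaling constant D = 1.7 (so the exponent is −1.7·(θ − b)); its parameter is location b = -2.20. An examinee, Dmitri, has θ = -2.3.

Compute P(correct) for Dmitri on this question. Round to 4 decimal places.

0.4576

P(θ) = 1 / (1 + exp(−D·(θ − b)))
Exponent: 1.7 × (-2.3 − (-2.20)) = -0.1700
1/(1 + e^{0.1700}) = 0.4576
P = 0.4576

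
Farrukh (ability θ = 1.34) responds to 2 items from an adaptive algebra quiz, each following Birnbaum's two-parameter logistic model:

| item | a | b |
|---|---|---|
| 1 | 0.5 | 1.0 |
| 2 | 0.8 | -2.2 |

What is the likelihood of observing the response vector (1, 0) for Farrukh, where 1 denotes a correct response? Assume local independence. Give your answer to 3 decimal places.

P(θ) = 1 / (1 + exp(−a(θ − b)))
P_1 = 1/(1+e^{-0.1700}) = 0.5424
P_2 = 1/(1+e^{-2.8320}) = 0.9444
L = P_1 × (1−P_2) = 0.5424 × 0.0556 = 0.03017

0.030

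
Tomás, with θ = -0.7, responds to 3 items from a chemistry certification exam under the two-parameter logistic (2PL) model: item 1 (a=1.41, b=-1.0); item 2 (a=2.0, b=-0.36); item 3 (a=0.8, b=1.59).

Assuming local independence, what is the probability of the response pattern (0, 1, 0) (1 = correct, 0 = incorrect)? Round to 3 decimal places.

0.115

P(θ) = 1 / (1 + exp(−a(θ − b)))
P_1 = 1/(1+e^{-0.4230}) = 0.6042
P_2 = 1/(1+e^{0.6800}) = 0.3363
P_3 = 1/(1+e^{1.8320}) = 0.1380
L = (1−P_1) × P_2 × (1−P_3) = 0.3958 × 0.3363 × 0.8620 = 0.11473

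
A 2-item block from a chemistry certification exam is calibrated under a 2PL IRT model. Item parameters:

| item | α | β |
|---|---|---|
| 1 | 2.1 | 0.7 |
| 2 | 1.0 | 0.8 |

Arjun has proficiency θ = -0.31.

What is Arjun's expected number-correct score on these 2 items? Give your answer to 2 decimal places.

P(θ) = 1 / (1 + exp(−α(θ − β)))
P_1 = 1/(1+e^{2.1210}) = 0.1071
P_2 = 1/(1+e^{1.1100}) = 0.2479
E[score] = 0.1071 + 0.2479 = 0.3549

0.35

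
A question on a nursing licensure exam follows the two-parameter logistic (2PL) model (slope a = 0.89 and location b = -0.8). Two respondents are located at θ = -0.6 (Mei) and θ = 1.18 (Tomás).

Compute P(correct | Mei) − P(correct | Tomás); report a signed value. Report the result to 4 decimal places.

P(θ) = 1 / (1 + exp(−a(θ − b)))
P(Mei) = 0.5444  [exponent 0.1780]
P(Tomás) = 0.8535  [exponent 1.7622]
Difference = 0.5444 − 0.8535 = -0.3091

-0.3091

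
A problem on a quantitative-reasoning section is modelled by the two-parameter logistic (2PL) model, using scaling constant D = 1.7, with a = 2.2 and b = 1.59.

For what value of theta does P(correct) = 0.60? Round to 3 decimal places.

1.698

P(theta) = 1 / (1 + exp(−D·a(theta − b)))
logit = ln(0.6000/0.4000) = 0.4055
theta = b + logit/(1.7·a) = 1.59 + 0.4055/3.7400 = 1.6984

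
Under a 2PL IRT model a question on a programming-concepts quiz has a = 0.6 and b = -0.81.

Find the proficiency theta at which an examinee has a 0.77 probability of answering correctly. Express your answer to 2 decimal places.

P(theta) = 1 / (1 + exp(−a(theta − b)))
logit = ln(0.7700/0.2300) = 1.2083
theta = b + logit/(a) = -0.81 + 1.2083/0.6000 = 1.2039

1.20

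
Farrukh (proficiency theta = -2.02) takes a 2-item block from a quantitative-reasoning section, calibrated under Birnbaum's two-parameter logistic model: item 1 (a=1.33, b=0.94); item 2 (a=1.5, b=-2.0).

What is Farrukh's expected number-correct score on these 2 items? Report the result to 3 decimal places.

P(theta) = 1 / (1 + exp(−a(theta − b)))
P_1 = 1/(1+e^{3.9368}) = 0.0191
P_2 = 1/(1+e^{0.0300}) = 0.4925
E[score] = 0.0191 + 0.4925 = 0.5116

0.512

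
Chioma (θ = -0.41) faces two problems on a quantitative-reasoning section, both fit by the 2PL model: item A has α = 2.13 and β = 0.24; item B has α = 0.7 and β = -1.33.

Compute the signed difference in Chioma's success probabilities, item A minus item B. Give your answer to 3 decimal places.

-0.455

P(θ) = 1 / (1 + exp(−α(θ − β)))
P_A = 0.2003
P_B = 0.6557
P_A − P_B = -0.4554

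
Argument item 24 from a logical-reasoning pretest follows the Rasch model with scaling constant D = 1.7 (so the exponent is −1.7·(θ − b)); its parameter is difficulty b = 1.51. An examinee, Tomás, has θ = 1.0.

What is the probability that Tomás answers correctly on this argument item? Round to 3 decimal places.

P(θ) = 1 / (1 + exp(−D·(θ − b)))
Exponent: 1.7 × (1.0 − 1.51) = -0.8670
1/(1 + e^{0.8670}) = 0.2959
P = 0.2959

0.296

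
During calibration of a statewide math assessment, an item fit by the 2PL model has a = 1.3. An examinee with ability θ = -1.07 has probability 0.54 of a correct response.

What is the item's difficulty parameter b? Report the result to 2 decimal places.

-1.19

P(θ) = 1 / (1 + exp(−a(θ − b)))
logit(0.54) = ln(0.54/0.46) = 0.1603
b = θ − logit/(a) = -1.07 − 0.1603/1.3000 = -1.1933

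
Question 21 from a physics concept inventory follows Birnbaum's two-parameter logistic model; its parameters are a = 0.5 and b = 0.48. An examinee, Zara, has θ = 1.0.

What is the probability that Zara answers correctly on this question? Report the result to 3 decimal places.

P(θ) = 1 / (1 + exp(−a(θ − b)))
Exponent: 0.5 × (1.0 − 0.48) = 0.2600
1/(1 + e^{-0.2600}) = 0.5646

0.565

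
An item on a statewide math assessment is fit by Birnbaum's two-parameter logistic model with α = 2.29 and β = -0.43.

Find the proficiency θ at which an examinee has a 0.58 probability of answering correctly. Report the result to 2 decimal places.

-0.29

P(θ) = 1 / (1 + exp(−α(θ − β)))
logit = ln(0.5800/0.4200) = 0.3228
θ = β + logit/(α) = -0.43 + 0.3228/2.2900 = -0.2891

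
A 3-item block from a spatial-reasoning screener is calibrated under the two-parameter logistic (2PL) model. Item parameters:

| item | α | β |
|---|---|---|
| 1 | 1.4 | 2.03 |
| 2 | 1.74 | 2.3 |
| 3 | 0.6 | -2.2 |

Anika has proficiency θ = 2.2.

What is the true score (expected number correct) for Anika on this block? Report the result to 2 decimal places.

1.95

P(θ) = 1 / (1 + exp(−α(θ − β)))
P_1 = 1/(1+e^{-0.2380}) = 0.5592
P_2 = 1/(1+e^{0.1740}) = 0.4566
P_3 = 1/(1+e^{-2.6400}) = 0.9334
E[score] = 0.5592 + 0.4566 + 0.9334 = 1.9492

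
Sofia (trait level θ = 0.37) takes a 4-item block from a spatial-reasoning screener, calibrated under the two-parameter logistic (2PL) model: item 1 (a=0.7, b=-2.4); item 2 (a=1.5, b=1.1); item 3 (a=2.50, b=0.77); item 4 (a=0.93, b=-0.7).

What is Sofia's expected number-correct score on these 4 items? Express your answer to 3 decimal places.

P(θ) = 1 / (1 + exp(−a(θ − b)))
P_1 = 1/(1+e^{-1.9390}) = 0.8742
P_2 = 1/(1+e^{1.0950}) = 0.2507
P_3 = 1/(1+e^{1.0000}) = 0.2689
P_4 = 1/(1+e^{-0.9951}) = 0.7301
E[score] = 0.8742 + 0.2507 + 0.2689 + 0.7301 = 2.1240

2.124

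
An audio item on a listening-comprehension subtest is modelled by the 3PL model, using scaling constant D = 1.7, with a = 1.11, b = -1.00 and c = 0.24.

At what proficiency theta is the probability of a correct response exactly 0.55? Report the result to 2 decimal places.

-1.20

P(theta) = c + (1 − c) · 1 / (1 + exp(−D·a(theta − b)))
Remove guessing floor: (0.55 − 0.24)/(1 − 0.24) = 0.4079
logit = ln(0.4079/0.5921) = -0.3727
theta = b + logit/(1.7·a) = -1.00 + (-0.3727)/1.8870 = -1.1975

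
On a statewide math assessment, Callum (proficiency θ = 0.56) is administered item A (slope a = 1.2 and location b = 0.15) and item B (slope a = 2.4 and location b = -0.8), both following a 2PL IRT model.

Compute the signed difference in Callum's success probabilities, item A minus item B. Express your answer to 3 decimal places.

-0.343

P(θ) = 1 / (1 + exp(−a(θ − b)))
P_A = 0.6206
P_B = 0.9632
P_A − P_B = -0.3426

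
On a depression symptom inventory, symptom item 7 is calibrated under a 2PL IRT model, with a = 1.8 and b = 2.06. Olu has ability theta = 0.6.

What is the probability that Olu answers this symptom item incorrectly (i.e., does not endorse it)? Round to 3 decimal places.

P(theta) = 1 / (1 + exp(−a(theta − b)))
Exponent: 1.8 × (0.6 − 2.06) = -2.6280
1/(1 + e^{2.6280}) = 0.0674
P(incorrect) = 1 − 0.0674 = 0.9326

0.933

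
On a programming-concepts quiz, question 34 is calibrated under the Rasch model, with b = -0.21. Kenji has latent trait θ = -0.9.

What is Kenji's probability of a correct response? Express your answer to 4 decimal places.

0.3340

P(θ) = 1 / (1 + exp(−(θ − b)))
Exponent: (-0.9 − (-0.21)) = -0.6900
1/(1 + e^{0.6900}) = 0.3340
P = 0.3340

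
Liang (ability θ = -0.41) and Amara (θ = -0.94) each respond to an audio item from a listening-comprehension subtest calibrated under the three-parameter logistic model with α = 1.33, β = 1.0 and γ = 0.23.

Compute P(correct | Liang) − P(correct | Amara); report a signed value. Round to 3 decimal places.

P(θ) = γ + (1 − γ) · 1 / (1 + exp(−α(θ − β)))
P(Liang) = 0.3324  [exponent -1.8753]
P(Amara) = 0.2842  [exponent -2.5802]
Difference = 0.3324 − 0.2842 = 0.0481

0.048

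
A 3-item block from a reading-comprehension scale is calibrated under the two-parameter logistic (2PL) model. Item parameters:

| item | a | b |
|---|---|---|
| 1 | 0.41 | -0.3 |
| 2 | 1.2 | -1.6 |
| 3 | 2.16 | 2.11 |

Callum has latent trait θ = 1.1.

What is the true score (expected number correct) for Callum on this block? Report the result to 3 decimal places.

1.703

P(θ) = 1 / (1 + exp(−a(θ − b)))
P_1 = 1/(1+e^{-0.5740}) = 0.6397
P_2 = 1/(1+e^{-3.2400}) = 0.9623
P_3 = 1/(1+e^{2.1816}) = 0.1014
E[score] = 0.6397 + 0.9623 + 0.1014 = 1.7034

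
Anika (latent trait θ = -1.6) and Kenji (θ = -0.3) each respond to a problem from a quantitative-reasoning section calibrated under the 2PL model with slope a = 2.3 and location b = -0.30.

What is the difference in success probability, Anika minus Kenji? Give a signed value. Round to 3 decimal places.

P(θ) = 1 / (1 + exp(−a(θ − b)))
P(Anika) = 0.0479  [exponent -2.9900]
P(Kenji) = 0.5000  [exponent 0.0000]
Difference = 0.0479 − 0.5000 = -0.4521

-0.452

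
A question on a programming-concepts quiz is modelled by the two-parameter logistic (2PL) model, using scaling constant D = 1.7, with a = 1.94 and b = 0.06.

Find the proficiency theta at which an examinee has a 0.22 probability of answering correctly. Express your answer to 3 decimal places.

-0.324

P(theta) = 1 / (1 + exp(−D·a(theta − b)))
logit = ln(0.2200/0.7800) = -1.2657
theta = b + logit/(1.7·a) = 0.06 + (-1.2657)/3.2980 = -0.3238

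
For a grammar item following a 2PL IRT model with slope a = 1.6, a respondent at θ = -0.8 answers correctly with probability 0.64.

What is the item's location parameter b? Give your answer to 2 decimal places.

P(θ) = 1 / (1 + exp(−a(θ − b)))
logit(0.64) = ln(0.64/0.36) = 0.5754
b = θ − logit/(a) = -0.8 − 0.5754/1.6000 = -1.1596

-1.16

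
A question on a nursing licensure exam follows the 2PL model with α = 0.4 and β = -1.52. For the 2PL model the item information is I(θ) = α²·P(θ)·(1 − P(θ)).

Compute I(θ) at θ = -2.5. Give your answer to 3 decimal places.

0.039

P = 1/(1+e^{0.3920}) = 0.4032
P(1−P) = 0.4032 × 0.5968 = 0.2406
I = α² × P(1−P) = 0.4² × 0.2406 = 0.03850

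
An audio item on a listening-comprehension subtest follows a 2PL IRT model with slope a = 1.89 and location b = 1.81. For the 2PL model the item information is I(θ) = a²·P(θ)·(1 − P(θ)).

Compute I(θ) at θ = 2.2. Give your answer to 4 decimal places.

P = 1/(1+e^{-0.7371}) = 0.6764
P(1−P) = 0.6764 × 0.3236 = 0.2189
I = a² × P(1−P) = 1.89² × 0.2189 = 0.78192

0.7819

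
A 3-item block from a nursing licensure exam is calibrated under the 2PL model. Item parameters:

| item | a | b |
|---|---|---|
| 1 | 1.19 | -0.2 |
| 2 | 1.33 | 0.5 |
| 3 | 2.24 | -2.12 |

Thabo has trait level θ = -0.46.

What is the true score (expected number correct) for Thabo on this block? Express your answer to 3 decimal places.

1.618

P(θ) = 1 / (1 + exp(−a(θ − b)))
P_1 = 1/(1+e^{0.3094}) = 0.4233
P_2 = 1/(1+e^{1.2768}) = 0.2181
P_3 = 1/(1+e^{-3.7184}) = 0.9763
E[score] = 0.4233 + 0.2181 + 0.9763 = 1.6177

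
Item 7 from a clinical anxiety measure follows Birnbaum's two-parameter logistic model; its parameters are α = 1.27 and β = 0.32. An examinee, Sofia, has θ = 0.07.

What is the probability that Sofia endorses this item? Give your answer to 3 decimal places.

P(θ) = 1 / (1 + exp(−α(θ − β)))
Exponent: 1.27 × (0.07 − 0.32) = -0.3175
1/(1 + e^{0.3175}) = 0.4213

0.421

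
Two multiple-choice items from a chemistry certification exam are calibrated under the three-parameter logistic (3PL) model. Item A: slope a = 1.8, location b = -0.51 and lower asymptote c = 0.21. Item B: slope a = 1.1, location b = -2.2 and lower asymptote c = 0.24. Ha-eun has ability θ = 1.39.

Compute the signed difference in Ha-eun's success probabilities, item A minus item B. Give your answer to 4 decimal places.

-0.0107

P(θ) = c + (1 − c) · 1 / (1 + exp(−a(θ − b)))
P_A = 0.9750
P_B = 0.9856
P_A − P_B = -0.0107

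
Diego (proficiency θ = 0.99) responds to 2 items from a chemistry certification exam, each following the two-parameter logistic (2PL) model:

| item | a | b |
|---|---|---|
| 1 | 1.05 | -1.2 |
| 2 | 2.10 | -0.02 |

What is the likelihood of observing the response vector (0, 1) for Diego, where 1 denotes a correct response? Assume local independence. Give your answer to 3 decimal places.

P(θ) = 1 / (1 + exp(−a(θ − b)))
P_1 = 1/(1+e^{-2.2995}) = 0.9088
P_2 = 1/(1+e^{-2.1210}) = 0.8929
L = (1−P_1) × P_2 = 0.0912 × 0.8929 = 0.08140

0.081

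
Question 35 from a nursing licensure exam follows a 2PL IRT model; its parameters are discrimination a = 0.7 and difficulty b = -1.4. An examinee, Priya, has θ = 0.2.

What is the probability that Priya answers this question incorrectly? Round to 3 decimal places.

0.246

P(θ) = 1 / (1 + exp(−a(θ − b)))
Exponent: 0.7 × (0.2 − (-1.4)) = 1.1200
1/(1 + e^{-1.1200}) = 0.7540
P(incorrect) = 1 − 0.7540 = 0.2460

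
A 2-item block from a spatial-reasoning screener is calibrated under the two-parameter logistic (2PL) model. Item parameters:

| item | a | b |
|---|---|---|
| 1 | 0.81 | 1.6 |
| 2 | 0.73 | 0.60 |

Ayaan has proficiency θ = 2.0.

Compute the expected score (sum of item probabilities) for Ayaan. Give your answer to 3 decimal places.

P(θ) = 1 / (1 + exp(−a(θ − b)))
P_1 = 1/(1+e^{-0.3240}) = 0.5803
P_2 = 1/(1+e^{-1.0220}) = 0.7354
E[score] = 0.5803 + 0.7354 = 1.3157

1.316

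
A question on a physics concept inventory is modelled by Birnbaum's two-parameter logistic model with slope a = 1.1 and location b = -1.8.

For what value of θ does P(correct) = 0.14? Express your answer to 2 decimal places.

-3.45

P(θ) = 1 / (1 + exp(−a(θ − b)))
logit = ln(0.1400/0.8600) = -1.8153
θ = b + logit/(a) = -1.8 + (-1.8153)/1.1000 = -3.4503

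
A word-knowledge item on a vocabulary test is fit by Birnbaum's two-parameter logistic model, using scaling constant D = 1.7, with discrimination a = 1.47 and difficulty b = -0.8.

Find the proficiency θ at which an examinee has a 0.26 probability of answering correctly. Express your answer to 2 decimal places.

P(θ) = 1 / (1 + exp(−D·a(θ − b)))
logit = ln(0.2600/0.7400) = -1.0460
θ = b + logit/(1.7·a) = -0.8 + (-1.0460)/2.4990 = -1.2186

-1.22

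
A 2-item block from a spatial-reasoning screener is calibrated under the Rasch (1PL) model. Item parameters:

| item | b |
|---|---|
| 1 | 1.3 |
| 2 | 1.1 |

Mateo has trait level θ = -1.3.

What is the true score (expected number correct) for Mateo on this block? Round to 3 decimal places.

P(θ) = 1 / (1 + exp(−(θ − b)))
P_1 = 1/(1+e^{2.6000}) = 0.0691
P_2 = 1/(1+e^{2.4000}) = 0.0832
E[score] = 0.0691 + 0.0832 = 0.1523

0.152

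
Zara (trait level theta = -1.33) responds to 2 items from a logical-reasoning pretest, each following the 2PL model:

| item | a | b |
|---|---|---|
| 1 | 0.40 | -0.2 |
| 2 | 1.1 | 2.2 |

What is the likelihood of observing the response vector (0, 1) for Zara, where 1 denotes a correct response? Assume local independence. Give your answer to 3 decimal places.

0.012

P(theta) = 1 / (1 + exp(−a(theta − b)))
P_1 = 1/(1+e^{0.4520}) = 0.3889
P_2 = 1/(1+e^{3.8830}) = 0.0202
L = (1−P_1) × P_2 = 0.6111 × 0.0202 = 0.01233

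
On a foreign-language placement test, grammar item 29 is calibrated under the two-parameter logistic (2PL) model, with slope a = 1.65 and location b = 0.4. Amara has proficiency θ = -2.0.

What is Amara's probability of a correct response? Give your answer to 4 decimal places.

0.0187

P(θ) = 1 / (1 + exp(−a(θ − b)))
Exponent: 1.65 × (-2.0 − 0.4) = -3.9600
1/(1 + e^{3.9600}) = 0.0187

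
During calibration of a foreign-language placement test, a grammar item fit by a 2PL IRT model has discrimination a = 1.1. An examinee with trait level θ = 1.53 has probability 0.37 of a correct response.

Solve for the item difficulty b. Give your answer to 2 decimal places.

2.01

P(θ) = 1 / (1 + exp(−a(θ − b)))
logit(0.37) = ln(0.37/0.63) = -0.5322
b = θ − logit/(a) = 1.53 − (-0.5322)/1.1000 = 2.0138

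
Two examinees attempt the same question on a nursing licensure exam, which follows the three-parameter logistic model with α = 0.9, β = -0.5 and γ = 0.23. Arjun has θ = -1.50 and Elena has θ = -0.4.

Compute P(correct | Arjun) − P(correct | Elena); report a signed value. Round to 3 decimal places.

-0.180

P(θ) = γ + (1 − γ) · 1 / (1 + exp(−α(θ − β)))
P(Arjun) = 0.4526  [exponent -0.9000]
P(Elena) = 0.6323  [exponent 0.0900]
Difference = 0.4526 − 0.6323 = -0.1797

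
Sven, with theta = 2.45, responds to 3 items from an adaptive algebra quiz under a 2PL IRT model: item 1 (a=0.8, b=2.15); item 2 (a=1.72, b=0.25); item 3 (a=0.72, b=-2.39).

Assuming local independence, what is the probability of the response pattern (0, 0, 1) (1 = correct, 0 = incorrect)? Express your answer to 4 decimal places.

P(theta) = 1 / (1 + exp(−a(theta − b)))
P_1 = 1/(1+e^{-0.2400}) = 0.5597
P_2 = 1/(1+e^{-3.7840}) = 0.9778
P_3 = 1/(1+e^{-3.4848}) = 0.9703
L = (1−P_1) × (1−P_2) × P_3 = 0.4403 × 0.0222 × 0.9703 = 0.00949

0.0095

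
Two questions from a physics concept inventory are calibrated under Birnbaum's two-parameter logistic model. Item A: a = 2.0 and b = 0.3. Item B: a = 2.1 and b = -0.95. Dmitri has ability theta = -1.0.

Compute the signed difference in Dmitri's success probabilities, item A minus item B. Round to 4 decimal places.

P(theta) = 1 / (1 + exp(−a(theta − b)))
P_A = 0.0691
P_B = 0.4738
P_A − P_B = -0.4046

-0.4046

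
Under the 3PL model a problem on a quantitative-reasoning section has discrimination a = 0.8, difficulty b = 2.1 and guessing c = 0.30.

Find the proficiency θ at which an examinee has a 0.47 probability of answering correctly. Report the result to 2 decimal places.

P(θ) = c + (1 − c) · 1 / (1 + exp(−a(θ − b)))
Remove guessing floor: (0.47 − 0.30)/(1 − 0.30) = 0.2429
logit = ln(0.2429/0.7571) = -1.1371
θ = b + logit/(a) = 2.1 + (-1.1371)/0.8000 = 0.6787

0.68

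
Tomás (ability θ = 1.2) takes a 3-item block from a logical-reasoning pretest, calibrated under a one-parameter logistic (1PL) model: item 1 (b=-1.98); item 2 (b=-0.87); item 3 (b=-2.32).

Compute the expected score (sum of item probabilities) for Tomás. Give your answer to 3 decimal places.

P(θ) = 1 / (1 + exp(−(θ − b)))
P_1 = 1/(1+e^{-3.1800}) = 0.9601
P_2 = 1/(1+e^{-2.0700}) = 0.8880
P_3 = 1/(1+e^{-3.5200}) = 0.9713
E[score] = 0.9601 + 0.8880 + 0.9713 = 2.8193

2.819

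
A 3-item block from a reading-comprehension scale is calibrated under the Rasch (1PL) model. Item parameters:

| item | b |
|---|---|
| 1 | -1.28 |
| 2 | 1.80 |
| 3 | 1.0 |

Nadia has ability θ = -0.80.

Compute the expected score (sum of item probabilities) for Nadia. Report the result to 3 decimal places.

0.829

P(θ) = 1 / (1 + exp(−(θ − b)))
P_1 = 1/(1+e^{-0.4800}) = 0.6177
P_2 = 1/(1+e^{2.6000}) = 0.0691
P_3 = 1/(1+e^{1.8000}) = 0.1419
E[score] = 0.6177 + 0.0691 + 0.1419 = 0.8287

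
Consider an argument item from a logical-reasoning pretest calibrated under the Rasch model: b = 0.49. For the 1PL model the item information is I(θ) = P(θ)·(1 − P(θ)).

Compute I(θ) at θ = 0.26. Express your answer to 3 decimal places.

P = 1/(1+e^{0.2300}) = 0.4428
P(1−P) = 0.4428 × 0.5572 = 0.2467
I = P(1−P) = 0.24672

0.247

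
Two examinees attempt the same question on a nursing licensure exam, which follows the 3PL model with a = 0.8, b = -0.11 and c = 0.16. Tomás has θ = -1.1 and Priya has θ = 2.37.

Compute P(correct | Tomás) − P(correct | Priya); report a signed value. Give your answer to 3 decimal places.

P(θ) = c + (1 − c) · 1 / (1 + exp(−a(θ − b)))
P(Tomás) = 0.4219  [exponent -0.7920]
P(Priya) = 0.8984  [exponent 1.9840]
Difference = 0.4219 − 0.8984 = -0.4766

-0.477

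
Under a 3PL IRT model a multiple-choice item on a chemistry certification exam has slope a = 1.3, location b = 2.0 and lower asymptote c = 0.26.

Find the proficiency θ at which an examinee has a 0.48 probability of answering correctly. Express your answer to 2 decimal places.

1.34

P(θ) = c + (1 − c) · 1 / (1 + exp(−a(θ − b)))
Remove guessing floor: (0.48 − 0.26)/(1 − 0.26) = 0.2973
logit = ln(0.2973/0.7027) = -0.8602
θ = b + logit/(a) = 2.0 + (-0.8602)/1.3000 = 1.3383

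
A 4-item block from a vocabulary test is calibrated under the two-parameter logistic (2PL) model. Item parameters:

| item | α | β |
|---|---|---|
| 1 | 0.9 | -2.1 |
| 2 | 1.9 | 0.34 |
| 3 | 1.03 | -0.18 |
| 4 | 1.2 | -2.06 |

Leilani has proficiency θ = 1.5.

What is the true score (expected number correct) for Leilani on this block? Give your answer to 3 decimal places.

3.699

P(θ) = 1 / (1 + exp(−α(θ − β)))
P_1 = 1/(1+e^{-3.2400}) = 0.9623
P_2 = 1/(1+e^{-2.2040}) = 0.9006
P_3 = 1/(1+e^{-1.7304}) = 0.8495
P_4 = 1/(1+e^{-4.2720}) = 0.9862
E[score] = 0.9623 + 0.9006 + 0.8495 + 0.9862 = 3.6986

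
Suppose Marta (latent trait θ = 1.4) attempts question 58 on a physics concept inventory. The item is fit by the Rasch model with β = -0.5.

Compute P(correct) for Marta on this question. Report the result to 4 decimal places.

P(θ) = 1 / (1 + exp(−(θ − β)))
Exponent: (1.4 − (-0.5)) = 1.9000
1/(1 + e^{-1.9000}) = 0.8699
P = 0.8699

0.8699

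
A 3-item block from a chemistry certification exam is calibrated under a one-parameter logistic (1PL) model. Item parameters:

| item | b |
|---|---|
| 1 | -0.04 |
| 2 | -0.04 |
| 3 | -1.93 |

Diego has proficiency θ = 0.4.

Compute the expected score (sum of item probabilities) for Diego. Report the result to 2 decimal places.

P(θ) = 1 / (1 + exp(−(θ − b)))
P_1 = 1/(1+e^{-0.4400}) = 0.6083
P_2 = 1/(1+e^{-0.4400}) = 0.6083
P_3 = 1/(1+e^{-2.3300}) = 0.9113
E[score] = 0.6083 + 0.6083 + 0.9113 = 2.1278

2.13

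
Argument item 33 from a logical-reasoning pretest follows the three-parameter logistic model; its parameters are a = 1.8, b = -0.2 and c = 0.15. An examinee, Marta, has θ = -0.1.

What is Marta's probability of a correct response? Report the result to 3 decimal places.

0.613

P(θ) = c + (1 − c) · 1 / (1 + exp(−a(θ − b)))
Exponent: 1.8 × (-0.1 − (-0.2)) = 0.1800
1/(1 + e^{-0.1800}) = 0.5449
P = 0.15 + 0.85 × 0.5449 = 0.6131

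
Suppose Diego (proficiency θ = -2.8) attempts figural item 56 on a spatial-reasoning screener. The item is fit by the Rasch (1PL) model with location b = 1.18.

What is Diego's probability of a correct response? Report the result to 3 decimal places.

0.018

P(θ) = 1 / (1 + exp(−(θ − b)))
Exponent: (-2.8 − 1.18) = -3.9800
1/(1 + e^{3.9800}) = 0.0183
P = 0.0183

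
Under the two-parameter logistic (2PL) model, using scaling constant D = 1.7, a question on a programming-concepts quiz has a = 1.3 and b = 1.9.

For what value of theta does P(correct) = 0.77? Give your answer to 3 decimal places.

P(theta) = 1 / (1 + exp(−D·a(theta − b)))
logit = ln(0.7700/0.2300) = 1.2083
theta = b + logit/(1.7·a) = 1.9 + 1.2083/2.2100 = 2.4467

2.447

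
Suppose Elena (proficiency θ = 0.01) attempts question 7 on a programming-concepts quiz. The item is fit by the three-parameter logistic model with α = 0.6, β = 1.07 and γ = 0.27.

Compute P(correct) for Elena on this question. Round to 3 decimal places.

0.523

P(θ) = γ + (1 − γ) · 1 / (1 + exp(−α(θ − β)))
Exponent: 0.6 × (0.01 − 1.07) = -0.6360
1/(1 + e^{0.6360}) = 0.3462
P = 0.27 + 0.73 × 0.3462 = 0.5227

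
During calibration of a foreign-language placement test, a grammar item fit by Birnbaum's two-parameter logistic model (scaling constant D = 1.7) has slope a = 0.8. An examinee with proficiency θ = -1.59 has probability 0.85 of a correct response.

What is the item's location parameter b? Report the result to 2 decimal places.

P(θ) = 1 / (1 + exp(−D·a(θ − b)))
logit(0.85) = ln(0.85/0.15) = 1.7346
b = θ − logit/(1.7·a) = -1.59 − 1.7346/1.3600 = -2.8654

-2.87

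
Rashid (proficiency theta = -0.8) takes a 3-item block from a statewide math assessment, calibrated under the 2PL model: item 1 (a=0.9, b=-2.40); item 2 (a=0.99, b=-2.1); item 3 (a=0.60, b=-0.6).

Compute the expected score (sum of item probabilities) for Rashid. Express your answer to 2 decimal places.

2.06

P(theta) = 1 / (1 + exp(−a(theta − b)))
P_1 = 1/(1+e^{-1.4400}) = 0.8085
P_2 = 1/(1+e^{-1.2870}) = 0.7836
P_3 = 1/(1+e^{0.1200}) = 0.4700
E[score] = 0.8085 + 0.7836 + 0.4700 = 2.0621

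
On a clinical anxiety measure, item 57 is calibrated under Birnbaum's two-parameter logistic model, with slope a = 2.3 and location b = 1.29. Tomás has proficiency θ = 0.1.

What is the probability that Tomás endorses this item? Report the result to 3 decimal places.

P(θ) = 1 / (1 + exp(−a(θ − b)))
Exponent: 2.3 × (0.1 − 1.29) = -2.7370
1/(1 + e^{2.7370}) = 0.0608

0.061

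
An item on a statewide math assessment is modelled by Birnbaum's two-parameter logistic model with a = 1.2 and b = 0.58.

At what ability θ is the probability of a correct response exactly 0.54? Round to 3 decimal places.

0.714

P(θ) = 1 / (1 + exp(−a(θ − b)))
logit = ln(0.5400/0.4600) = 0.1603
θ = b + logit/(a) = 0.58 + 0.1603/1.2000 = 0.7136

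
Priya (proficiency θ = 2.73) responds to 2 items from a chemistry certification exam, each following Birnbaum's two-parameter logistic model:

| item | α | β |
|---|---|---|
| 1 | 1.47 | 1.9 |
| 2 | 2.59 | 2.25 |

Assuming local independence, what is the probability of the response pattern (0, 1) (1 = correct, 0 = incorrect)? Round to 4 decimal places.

P(θ) = 1 / (1 + exp(−α(θ − β)))
P_1 = 1/(1+e^{-1.2201}) = 0.7721
P_2 = 1/(1+e^{-1.2432}) = 0.7761
L = (1−P_1) × P_2 = 0.2279 × 0.7761 = 0.17689

0.1769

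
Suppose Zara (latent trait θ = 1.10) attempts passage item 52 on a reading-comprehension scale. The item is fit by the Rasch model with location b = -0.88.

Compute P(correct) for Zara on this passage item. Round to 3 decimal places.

0.879

P(θ) = 1 / (1 + exp(−(θ − b)))
Exponent: (1.10 − (-0.88)) = 1.9800
1/(1 + e^{-1.9800}) = 0.8787
P = 0.8787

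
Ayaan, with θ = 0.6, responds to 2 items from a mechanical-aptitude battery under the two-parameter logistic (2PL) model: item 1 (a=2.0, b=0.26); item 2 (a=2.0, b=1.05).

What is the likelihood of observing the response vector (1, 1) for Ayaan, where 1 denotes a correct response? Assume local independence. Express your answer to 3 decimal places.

P(θ) = 1 / (1 + exp(−a(θ − b)))
P_1 = 1/(1+e^{-0.6800}) = 0.6637
P_2 = 1/(1+e^{0.9000}) = 0.2891
L = P_1 × P_2 = 0.6637 × 0.2891 = 0.19185

0.192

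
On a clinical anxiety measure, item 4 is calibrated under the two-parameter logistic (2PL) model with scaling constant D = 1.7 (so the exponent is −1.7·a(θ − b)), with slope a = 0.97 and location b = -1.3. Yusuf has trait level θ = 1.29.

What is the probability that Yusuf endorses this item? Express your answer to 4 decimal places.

0.9862

P(θ) = 1 / (1 + exp(−D·a(θ − b)))
Exponent: 1.7 × 0.97 × (1.29 − (-1.3)) = 4.2709
1/(1 + e^{-4.2709}) = 0.9862
P = 0.9862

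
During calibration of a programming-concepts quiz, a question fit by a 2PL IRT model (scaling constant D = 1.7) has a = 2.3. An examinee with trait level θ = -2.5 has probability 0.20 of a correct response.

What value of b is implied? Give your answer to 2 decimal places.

-2.15

P(θ) = 1 / (1 + exp(−D·a(θ − b)))
logit(0.20) = ln(0.20/0.80) = -1.3863
b = θ − logit/(1.7·a) = -2.5 − (-1.3863)/3.9100 = -2.1454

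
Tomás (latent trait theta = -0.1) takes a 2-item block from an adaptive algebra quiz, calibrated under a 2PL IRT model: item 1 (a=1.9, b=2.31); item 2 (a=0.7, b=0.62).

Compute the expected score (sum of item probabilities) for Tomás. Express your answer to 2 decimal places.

P(theta) = 1 / (1 + exp(−a(theta − b)))
P_1 = 1/(1+e^{4.5790}) = 0.0102
P_2 = 1/(1+e^{0.5040}) = 0.3766
E[score] = 0.0102 + 0.3766 = 0.3868

0.39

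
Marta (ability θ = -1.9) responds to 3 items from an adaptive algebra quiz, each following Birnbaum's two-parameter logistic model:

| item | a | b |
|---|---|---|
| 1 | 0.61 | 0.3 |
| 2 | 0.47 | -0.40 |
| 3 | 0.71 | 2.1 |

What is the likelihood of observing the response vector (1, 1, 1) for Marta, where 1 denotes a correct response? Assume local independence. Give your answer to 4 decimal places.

0.0038

P(θ) = 1 / (1 + exp(−a(θ − b)))
P_1 = 1/(1+e^{1.3420}) = 0.2072
P_2 = 1/(1+e^{0.7050}) = 0.3307
P_3 = 1/(1+e^{2.8400}) = 0.0552
L = P_1 × P_2 × P_3 = 0.2072 × 0.3307 × 0.0552 = 0.00378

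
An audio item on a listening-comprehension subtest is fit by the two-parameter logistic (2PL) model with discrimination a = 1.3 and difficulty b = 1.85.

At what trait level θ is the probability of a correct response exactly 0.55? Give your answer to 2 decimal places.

2.00

P(θ) = 1 / (1 + exp(−a(θ − b)))
logit = ln(0.5500/0.4500) = 0.2007
θ = b + logit/(a) = 1.85 + 0.2007/1.3000 = 2.0044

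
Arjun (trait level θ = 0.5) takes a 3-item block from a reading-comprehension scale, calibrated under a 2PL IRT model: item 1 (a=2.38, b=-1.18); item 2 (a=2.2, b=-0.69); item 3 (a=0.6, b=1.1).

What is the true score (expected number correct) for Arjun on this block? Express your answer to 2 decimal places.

P(θ) = 1 / (1 + exp(−a(θ − b)))
P_1 = 1/(1+e^{-3.9984}) = 0.9820
P_2 = 1/(1+e^{-2.6180}) = 0.9320
P_3 = 1/(1+e^{0.3600}) = 0.4110
E[score] = 0.9820 + 0.9320 + 0.4110 = 2.3250

2.32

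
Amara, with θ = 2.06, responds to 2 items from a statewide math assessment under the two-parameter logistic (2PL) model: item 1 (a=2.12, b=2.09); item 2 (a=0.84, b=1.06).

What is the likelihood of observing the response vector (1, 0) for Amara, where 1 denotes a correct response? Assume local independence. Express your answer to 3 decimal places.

0.146

P(θ) = 1 / (1 + exp(−a(θ − b)))
P_1 = 1/(1+e^{0.0636}) = 0.4841
P_2 = 1/(1+e^{-0.8400}) = 0.6985
L = P_1 × (1−P_2) = 0.4841 × 0.3015 = 0.14597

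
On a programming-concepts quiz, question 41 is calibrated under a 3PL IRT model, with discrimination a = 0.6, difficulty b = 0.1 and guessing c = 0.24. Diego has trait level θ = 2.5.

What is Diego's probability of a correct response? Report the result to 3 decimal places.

P(θ) = c + (1 − c) · 1 / (1 + exp(−a(θ − b)))
Exponent: 0.6 × (2.5 − 0.1) = 1.4400
1/(1 + e^{-1.4400}) = 0.8085
P = 0.24 + 0.76 × 0.8085 = 0.8544

0.854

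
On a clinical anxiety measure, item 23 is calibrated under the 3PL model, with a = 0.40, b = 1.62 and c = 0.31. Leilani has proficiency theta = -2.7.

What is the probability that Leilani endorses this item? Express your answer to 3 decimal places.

0.414

P(theta) = c + (1 − c) · 1 / (1 + exp(−a(theta − b)))
Exponent: 0.40 × (-2.7 − 1.62) = -1.7280
1/(1 + e^{1.7280}) = 0.1508
P = 0.31 + 0.69 × 0.1508 = 0.4141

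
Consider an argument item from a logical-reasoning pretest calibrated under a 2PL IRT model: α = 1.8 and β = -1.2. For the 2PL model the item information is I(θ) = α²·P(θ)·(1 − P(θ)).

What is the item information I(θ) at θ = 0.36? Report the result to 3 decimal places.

P = 1/(1+e^{-2.8080}) = 0.9431
P(1−P) = 0.9431 × 0.0569 = 0.0537
I = α² × P(1−P) = 1.8² × 0.0537 = 0.17385

0.174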